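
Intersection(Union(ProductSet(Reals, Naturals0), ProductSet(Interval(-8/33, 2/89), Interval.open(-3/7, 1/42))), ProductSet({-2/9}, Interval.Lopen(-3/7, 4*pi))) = ProductSet({-2/9}, Union(Interval.open(-3/7, 1/42), Range(0, 13, 1)))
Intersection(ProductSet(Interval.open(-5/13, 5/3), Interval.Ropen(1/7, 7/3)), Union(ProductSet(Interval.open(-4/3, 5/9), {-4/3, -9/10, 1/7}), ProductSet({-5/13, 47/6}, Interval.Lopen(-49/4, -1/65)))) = ProductSet(Interval.open(-5/13, 5/9), {1/7})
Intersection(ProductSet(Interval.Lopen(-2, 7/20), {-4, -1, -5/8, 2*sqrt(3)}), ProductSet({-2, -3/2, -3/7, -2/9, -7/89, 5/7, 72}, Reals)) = ProductSet({-3/2, -3/7, -2/9, -7/89}, {-4, -1, -5/8, 2*sqrt(3)})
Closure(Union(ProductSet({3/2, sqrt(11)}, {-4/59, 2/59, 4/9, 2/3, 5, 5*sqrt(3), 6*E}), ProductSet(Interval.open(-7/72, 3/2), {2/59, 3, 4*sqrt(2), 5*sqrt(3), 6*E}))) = Union(ProductSet({3/2, sqrt(11)}, {-4/59, 2/59, 4/9, 2/3, 5, 5*sqrt(3), 6*E}), ProductSet(Interval(-7/72, 3/2), {2/59, 3, 4*sqrt(2), 5*sqrt(3), 6*E}))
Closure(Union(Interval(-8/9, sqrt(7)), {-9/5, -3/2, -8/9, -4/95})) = Union({-9/5, -3/2}, Interval(-8/9, sqrt(7)))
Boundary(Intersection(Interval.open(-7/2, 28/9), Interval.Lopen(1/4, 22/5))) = {1/4, 28/9}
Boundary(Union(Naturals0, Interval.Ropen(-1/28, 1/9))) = Union(Complement(Naturals0, Interval.open(-1/28, 1/9)), {-1/28, 1/9})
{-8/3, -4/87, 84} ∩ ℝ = {-8/3, -4/87, 84}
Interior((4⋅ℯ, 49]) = (4⋅ℯ, 49)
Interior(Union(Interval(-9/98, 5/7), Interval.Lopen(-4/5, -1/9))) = Union(Interval.open(-4/5, -1/9), Interval.open(-9/98, 5/7))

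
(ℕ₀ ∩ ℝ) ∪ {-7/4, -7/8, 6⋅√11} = {-7/4, -7/8, 6⋅√11} ∪ ℕ₀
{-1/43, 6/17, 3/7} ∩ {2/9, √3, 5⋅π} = ∅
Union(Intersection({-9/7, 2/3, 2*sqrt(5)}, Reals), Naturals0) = Union({-9/7, 2/3, 2*sqrt(5)}, Naturals0)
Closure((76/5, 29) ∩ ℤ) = {16, 17, …, 28}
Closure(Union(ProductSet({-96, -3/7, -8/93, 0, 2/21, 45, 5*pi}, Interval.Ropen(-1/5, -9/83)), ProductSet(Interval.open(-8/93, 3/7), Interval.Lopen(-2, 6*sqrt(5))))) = Union(ProductSet({-8/93, 3/7}, Interval(-2, 6*sqrt(5))), ProductSet({-96, -3/7, -8/93, 45, 5*pi}, Interval(-1/5, -9/83)), ProductSet({-96, -3/7, -8/93, 0, 2/21, 45, 5*pi}, Interval.Ropen(-1/5, -9/83)), ProductSet(Interval(-8/93, 3/7), {-2, 6*sqrt(5)}), ProductSet(Interval.open(-8/93, 3/7), Interval.Lopen(-2, 6*sqrt(5))))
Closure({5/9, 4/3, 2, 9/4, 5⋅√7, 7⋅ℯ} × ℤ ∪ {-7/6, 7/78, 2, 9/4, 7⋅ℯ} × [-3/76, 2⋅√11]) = ({5/9, 4/3, 2, 9/4, 5⋅√7, 7⋅ℯ} × ℤ) ∪ ({-7/6, 7/78, 2, 9/4, 7⋅ℯ} × [-3/76, 2⋅√11])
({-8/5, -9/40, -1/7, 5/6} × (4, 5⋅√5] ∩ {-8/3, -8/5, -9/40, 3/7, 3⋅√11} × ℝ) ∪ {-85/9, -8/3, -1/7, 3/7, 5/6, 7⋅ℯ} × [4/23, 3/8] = ({-8/5, -9/40} × (4, 5⋅√5]) ∪ ({-85/9, -8/3, -1/7, 3/7, 5/6, 7⋅ℯ} × [4/23, 3/8])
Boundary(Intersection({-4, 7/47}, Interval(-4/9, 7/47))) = {7/47}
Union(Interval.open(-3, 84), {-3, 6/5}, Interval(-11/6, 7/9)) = Interval.Ropen(-3, 84)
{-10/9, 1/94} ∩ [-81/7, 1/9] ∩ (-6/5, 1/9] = {-10/9, 1/94}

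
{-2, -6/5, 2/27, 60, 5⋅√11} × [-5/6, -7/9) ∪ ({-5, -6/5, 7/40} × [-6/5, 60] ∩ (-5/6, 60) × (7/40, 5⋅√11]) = ({7/40} × (7/40, 5⋅√11]) ∪ ({-2, -6/5, 2/27, 60, 5⋅√11} × [-5/6, -7/9))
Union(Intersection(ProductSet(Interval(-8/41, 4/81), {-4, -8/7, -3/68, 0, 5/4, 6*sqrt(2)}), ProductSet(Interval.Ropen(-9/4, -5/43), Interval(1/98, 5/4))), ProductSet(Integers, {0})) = Union(ProductSet(Integers, {0}), ProductSet(Interval.Ropen(-8/41, -5/43), {5/4}))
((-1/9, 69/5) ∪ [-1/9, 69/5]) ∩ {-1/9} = {-1/9}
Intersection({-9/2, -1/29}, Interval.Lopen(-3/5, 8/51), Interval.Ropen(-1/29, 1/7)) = {-1/29}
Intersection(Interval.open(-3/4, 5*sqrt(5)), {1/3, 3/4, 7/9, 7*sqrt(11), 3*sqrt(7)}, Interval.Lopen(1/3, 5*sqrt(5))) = {3/4, 7/9, 3*sqrt(7)}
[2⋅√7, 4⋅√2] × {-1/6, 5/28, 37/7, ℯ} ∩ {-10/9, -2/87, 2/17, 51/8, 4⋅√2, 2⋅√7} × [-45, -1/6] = {4⋅√2, 2⋅√7} × {-1/6}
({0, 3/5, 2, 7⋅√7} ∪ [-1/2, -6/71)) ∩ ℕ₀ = {0, 2}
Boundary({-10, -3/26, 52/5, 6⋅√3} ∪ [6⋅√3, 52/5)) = {-10, -3/26, 52/5, 6⋅√3}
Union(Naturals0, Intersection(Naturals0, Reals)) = Naturals0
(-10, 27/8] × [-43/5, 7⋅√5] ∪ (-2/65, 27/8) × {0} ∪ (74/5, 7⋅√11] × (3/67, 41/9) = ((-10, 27/8] × [-43/5, 7⋅√5]) ∪ ((74/5, 7⋅√11] × (3/67, 41/9))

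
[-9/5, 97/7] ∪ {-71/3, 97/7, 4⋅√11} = {-71/3} ∪ [-9/5, 97/7]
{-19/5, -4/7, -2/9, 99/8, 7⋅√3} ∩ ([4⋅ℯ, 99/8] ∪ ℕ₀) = {99/8, 7⋅√3}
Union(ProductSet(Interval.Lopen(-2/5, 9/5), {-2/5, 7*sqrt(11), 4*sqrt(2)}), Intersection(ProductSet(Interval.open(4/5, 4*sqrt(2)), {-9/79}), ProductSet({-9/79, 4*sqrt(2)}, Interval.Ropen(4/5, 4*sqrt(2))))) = ProductSet(Interval.Lopen(-2/5, 9/5), {-2/5, 7*sqrt(11), 4*sqrt(2)})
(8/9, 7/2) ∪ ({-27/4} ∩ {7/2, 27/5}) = (8/9, 7/2)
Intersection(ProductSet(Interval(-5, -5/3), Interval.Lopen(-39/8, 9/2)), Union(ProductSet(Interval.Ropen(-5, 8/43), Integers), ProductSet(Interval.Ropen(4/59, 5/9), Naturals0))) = ProductSet(Interval(-5, -5/3), Range(-4, 5, 1))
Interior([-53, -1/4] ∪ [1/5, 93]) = (-53, -1/4) ∪ (1/5, 93)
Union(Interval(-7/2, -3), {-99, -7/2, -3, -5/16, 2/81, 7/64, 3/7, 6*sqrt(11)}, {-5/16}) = Union({-99, -5/16, 2/81, 7/64, 3/7, 6*sqrt(11)}, Interval(-7/2, -3))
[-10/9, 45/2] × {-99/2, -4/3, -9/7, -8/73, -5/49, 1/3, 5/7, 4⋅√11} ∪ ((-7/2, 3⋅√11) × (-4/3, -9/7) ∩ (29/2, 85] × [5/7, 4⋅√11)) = [-10/9, 45/2] × {-99/2, -4/3, -9/7, -8/73, -5/49, 1/3, 5/7, 4⋅√11}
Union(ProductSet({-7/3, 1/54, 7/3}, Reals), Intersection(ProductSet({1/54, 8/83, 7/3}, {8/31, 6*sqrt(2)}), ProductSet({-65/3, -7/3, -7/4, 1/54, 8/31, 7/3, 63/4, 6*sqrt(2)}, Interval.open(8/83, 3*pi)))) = ProductSet({-7/3, 1/54, 7/3}, Reals)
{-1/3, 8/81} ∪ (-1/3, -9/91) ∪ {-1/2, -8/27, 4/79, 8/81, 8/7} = {-1/2, 4/79, 8/81, 8/7} ∪ [-1/3, -9/91)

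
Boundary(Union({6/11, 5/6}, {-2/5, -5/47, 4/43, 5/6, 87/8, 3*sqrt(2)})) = {-2/5, -5/47, 4/43, 6/11, 5/6, 87/8, 3*sqrt(2)}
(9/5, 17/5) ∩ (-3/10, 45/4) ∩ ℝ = (9/5, 17/5)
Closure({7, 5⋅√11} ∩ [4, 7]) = {7}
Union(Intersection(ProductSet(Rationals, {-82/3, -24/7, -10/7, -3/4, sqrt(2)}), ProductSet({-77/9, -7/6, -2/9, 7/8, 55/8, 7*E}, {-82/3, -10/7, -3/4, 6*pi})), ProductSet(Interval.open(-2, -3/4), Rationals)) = Union(ProductSet({-77/9, -7/6, -2/9, 7/8, 55/8}, {-82/3, -10/7, -3/4}), ProductSet(Interval.open(-2, -3/4), Rationals))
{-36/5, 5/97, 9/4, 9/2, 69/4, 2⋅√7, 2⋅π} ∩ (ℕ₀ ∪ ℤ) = ∅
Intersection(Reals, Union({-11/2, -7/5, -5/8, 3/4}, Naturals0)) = Union({-11/2, -7/5, -5/8, 3/4}, Naturals0)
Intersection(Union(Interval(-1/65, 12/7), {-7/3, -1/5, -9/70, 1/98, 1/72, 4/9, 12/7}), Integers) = Range(0, 2, 1)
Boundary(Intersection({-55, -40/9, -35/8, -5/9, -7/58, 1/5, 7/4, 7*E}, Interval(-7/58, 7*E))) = {-7/58, 1/5, 7/4, 7*E}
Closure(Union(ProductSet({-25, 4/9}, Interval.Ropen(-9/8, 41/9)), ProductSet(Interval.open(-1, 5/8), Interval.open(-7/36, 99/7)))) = Union(ProductSet({-25}, Interval(-9/8, 41/9)), ProductSet({-25, 4/9}, Interval.Ropen(-9/8, 41/9)), ProductSet({-1, 5/8}, Interval(-7/36, 99/7)), ProductSet(Interval(-1, 5/8), {-7/36, 99/7}), ProductSet(Interval.open(-1, 5/8), Interval.open(-7/36, 99/7)))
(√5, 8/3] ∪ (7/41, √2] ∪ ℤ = ℤ ∪ (7/41, √2] ∪ (√5, 8/3]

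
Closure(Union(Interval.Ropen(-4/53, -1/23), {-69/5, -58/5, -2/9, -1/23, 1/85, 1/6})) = Union({-69/5, -58/5, -2/9, 1/85, 1/6}, Interval(-4/53, -1/23))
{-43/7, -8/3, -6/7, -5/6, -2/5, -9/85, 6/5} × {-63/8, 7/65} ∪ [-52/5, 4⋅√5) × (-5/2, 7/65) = ({-43/7, -8/3, -6/7, -5/6, -2/5, -9/85, 6/5} × {-63/8, 7/65}) ∪ ([-52/5, 4⋅√5) × (-5/2, 7/65))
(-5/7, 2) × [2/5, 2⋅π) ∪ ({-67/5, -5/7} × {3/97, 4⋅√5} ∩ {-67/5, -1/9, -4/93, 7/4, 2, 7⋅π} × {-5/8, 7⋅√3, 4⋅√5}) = ({-67/5} × {4⋅√5}) ∪ ((-5/7, 2) × [2/5, 2⋅π))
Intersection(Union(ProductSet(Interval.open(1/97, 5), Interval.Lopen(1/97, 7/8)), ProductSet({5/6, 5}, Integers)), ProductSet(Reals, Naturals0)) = ProductSet({5/6, 5}, Naturals0)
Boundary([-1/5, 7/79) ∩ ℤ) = {0}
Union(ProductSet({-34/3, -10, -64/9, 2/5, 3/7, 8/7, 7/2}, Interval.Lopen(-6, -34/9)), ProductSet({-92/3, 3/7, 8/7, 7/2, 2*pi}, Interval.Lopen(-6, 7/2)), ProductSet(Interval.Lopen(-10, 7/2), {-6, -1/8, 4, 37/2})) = Union(ProductSet({-92/3, 3/7, 8/7, 7/2, 2*pi}, Interval.Lopen(-6, 7/2)), ProductSet({-34/3, -10, -64/9, 2/5, 3/7, 8/7, 7/2}, Interval.Lopen(-6, -34/9)), ProductSet(Interval.Lopen(-10, 7/2), {-6, -1/8, 4, 37/2}))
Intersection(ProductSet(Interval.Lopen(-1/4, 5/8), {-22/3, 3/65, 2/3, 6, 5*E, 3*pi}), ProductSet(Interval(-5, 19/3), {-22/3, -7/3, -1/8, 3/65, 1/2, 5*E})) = ProductSet(Interval.Lopen(-1/4, 5/8), {-22/3, 3/65, 5*E})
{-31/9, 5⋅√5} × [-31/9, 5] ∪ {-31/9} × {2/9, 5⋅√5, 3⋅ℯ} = ({-31/9} × {2/9, 5⋅√5, 3⋅ℯ}) ∪ ({-31/9, 5⋅√5} × [-31/9, 5])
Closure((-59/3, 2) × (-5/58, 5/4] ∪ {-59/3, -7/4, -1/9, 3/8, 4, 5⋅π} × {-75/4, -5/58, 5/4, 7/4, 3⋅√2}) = ({-59/3, 2} × [-5/58, 5/4]) ∪ ([-59/3, 2] × {-5/58, 5/4}) ∪ ((-59/3, 2) × (-5/58, 5/4]) ∪ ({-59/3, -7/4, -1/9, 3/8, 4, 5⋅π} × {-75/4, -5/58, 5/4, 7/4, 3⋅√2})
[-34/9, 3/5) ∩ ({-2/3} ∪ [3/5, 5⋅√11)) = {-2/3}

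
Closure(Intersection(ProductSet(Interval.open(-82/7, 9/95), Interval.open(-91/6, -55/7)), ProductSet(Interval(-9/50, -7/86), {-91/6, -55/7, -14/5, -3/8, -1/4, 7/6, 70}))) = EmptySet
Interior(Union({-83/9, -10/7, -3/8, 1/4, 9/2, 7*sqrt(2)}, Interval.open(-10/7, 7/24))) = Interval.open(-10/7, 7/24)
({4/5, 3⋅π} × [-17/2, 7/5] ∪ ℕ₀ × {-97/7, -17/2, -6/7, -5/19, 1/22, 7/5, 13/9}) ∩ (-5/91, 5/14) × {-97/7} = {0} × {-97/7}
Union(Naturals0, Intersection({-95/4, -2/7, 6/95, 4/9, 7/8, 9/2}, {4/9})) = Union({4/9}, Naturals0)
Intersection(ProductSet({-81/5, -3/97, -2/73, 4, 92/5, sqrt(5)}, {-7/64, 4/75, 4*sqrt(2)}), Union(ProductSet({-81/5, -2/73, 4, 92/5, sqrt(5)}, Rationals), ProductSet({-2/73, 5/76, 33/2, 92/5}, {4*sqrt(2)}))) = Union(ProductSet({-2/73, 92/5}, {4*sqrt(2)}), ProductSet({-81/5, -2/73, 4, 92/5, sqrt(5)}, {-7/64, 4/75}))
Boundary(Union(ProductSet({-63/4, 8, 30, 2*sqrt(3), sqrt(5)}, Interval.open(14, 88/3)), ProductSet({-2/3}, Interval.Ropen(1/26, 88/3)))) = Union(ProductSet({-2/3}, Interval(1/26, 88/3)), ProductSet({-63/4, 8, 30, 2*sqrt(3), sqrt(5)}, Interval(14, 88/3)))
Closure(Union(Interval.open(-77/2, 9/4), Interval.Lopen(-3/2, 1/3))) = Interval(-77/2, 9/4)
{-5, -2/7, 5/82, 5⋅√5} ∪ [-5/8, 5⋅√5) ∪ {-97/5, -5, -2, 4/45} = {-97/5, -5, -2} ∪ [-5/8, 5⋅√5]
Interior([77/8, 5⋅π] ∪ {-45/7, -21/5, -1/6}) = (77/8, 5⋅π)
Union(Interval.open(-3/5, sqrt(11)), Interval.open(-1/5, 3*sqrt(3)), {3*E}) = Union({3*E}, Interval.open(-3/5, 3*sqrt(3)))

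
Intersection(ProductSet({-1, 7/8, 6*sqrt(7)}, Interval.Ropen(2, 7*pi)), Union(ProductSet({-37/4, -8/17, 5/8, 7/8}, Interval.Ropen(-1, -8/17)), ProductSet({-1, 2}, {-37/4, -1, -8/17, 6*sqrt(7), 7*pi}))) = ProductSet({-1}, {6*sqrt(7)})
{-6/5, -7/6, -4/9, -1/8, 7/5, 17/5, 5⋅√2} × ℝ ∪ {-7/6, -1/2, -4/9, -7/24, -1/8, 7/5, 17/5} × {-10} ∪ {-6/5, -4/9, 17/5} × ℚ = ({-7/6, -1/2, -4/9, -7/24, -1/8, 7/5, 17/5} × {-10}) ∪ ({-6/5, -7/6, -4/9, -1/8, 7/5, 17/5, 5⋅√2} × ℝ)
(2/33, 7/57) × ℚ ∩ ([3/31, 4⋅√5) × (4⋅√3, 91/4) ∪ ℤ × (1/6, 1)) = [3/31, 7/57) × (ℚ ∩ (4⋅√3, 91/4))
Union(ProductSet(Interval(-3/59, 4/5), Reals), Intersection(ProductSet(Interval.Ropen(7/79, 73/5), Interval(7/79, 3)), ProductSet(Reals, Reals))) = Union(ProductSet(Interval(-3/59, 4/5), Reals), ProductSet(Interval.Ropen(7/79, 73/5), Interval(7/79, 3)))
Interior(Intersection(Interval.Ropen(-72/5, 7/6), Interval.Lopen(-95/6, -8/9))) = Interval.open(-72/5, -8/9)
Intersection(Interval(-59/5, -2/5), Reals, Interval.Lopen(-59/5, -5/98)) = Interval.Lopen(-59/5, -2/5)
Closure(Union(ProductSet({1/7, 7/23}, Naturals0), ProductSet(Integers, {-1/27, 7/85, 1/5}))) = Union(ProductSet({1/7, 7/23}, Naturals0), ProductSet(Integers, {-1/27, 7/85, 1/5}))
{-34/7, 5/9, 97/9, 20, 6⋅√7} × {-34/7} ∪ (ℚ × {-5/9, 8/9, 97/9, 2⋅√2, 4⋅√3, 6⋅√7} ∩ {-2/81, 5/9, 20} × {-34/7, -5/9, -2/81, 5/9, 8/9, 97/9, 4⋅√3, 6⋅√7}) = ({-34/7, 5/9, 97/9, 20, 6⋅√7} × {-34/7}) ∪ ({-2/81, 5/9, 20} × {-5/9, 8/9, 97/9, 4⋅√3, 6⋅√7})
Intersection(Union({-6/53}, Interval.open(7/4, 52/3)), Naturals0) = Range(2, 18, 1)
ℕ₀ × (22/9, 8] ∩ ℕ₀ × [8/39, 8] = ℕ₀ × (22/9, 8]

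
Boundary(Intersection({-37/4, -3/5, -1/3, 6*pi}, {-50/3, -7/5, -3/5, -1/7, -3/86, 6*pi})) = {-3/5, 6*pi}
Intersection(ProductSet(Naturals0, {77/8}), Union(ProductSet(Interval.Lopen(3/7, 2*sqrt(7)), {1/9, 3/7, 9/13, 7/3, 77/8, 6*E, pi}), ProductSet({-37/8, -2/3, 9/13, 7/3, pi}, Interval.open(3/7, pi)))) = ProductSet(Range(1, 6, 1), {77/8})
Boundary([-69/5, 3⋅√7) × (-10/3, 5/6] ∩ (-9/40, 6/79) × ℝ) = ({-9/40, 6/79} × [-10/3, 5/6]) ∪ ([-9/40, 6/79] × {-10/3, 5/6})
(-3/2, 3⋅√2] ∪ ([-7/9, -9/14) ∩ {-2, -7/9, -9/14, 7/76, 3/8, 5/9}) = (-3/2, 3⋅√2]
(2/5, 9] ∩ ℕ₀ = {1, 2, …, 9}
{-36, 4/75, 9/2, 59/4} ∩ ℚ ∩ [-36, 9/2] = {-36, 4/75, 9/2}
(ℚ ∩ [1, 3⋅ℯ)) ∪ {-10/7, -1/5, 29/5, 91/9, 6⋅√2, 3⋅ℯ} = {-10/7, -1/5, 91/9, 6⋅√2, 3⋅ℯ} ∪ (ℚ ∩ [1, 3⋅ℯ))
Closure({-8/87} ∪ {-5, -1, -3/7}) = {-5, -1, -3/7, -8/87}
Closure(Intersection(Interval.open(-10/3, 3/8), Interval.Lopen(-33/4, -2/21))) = Interval(-10/3, -2/21)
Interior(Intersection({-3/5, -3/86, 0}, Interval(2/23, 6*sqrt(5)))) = EmptySet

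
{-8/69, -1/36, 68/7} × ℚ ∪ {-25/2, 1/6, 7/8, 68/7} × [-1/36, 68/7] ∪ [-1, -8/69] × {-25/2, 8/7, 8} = ({-8/69, -1/36, 68/7} × ℚ) ∪ ([-1, -8/69] × {-25/2, 8/7, 8}) ∪ ({-25/2, 1/6, 7/8, 68/7} × [-1/36, 68/7])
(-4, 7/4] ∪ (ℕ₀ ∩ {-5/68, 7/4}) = (-4, 7/4]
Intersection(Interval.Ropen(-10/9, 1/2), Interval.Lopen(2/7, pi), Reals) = Interval.open(2/7, 1/2)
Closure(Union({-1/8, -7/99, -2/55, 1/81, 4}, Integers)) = Union({-1/8, -7/99, -2/55, 1/81}, Integers)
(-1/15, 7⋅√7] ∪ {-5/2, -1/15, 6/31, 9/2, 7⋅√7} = {-5/2} ∪ [-1/15, 7⋅√7]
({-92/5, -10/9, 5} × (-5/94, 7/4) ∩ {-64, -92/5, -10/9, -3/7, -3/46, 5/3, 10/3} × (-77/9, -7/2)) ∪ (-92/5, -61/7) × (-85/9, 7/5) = (-92/5, -61/7) × (-85/9, 7/5)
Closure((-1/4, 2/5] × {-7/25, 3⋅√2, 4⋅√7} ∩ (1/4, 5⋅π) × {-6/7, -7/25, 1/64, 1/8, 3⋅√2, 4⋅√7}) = [1/4, 2/5] × {-7/25, 3⋅√2, 4⋅√7}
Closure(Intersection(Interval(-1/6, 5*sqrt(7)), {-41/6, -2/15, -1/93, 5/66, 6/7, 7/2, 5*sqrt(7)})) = {-2/15, -1/93, 5/66, 6/7, 7/2, 5*sqrt(7)}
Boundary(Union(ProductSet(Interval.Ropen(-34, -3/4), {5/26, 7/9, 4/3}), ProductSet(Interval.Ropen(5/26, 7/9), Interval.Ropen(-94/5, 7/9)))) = Union(ProductSet({5/26, 7/9}, Interval(-94/5, 7/9)), ProductSet(Interval(-34, -3/4), {5/26, 7/9, 4/3}), ProductSet(Interval(5/26, 7/9), {-94/5, 7/9}))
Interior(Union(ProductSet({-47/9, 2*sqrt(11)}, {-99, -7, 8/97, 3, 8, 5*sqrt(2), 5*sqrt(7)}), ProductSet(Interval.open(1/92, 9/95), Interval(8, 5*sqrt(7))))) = ProductSet(Interval.open(1/92, 9/95), Interval.open(8, 5*sqrt(7)))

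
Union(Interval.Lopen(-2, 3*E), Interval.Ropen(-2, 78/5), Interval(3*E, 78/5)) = Interval(-2, 78/5)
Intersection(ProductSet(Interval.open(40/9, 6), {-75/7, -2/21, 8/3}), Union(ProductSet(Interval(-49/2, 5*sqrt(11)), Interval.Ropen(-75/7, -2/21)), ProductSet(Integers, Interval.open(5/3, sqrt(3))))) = ProductSet(Interval.open(40/9, 6), {-75/7})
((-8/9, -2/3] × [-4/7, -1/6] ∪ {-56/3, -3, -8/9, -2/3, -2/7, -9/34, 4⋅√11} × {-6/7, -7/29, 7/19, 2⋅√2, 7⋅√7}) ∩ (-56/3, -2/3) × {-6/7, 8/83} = {-3, -8/9} × {-6/7}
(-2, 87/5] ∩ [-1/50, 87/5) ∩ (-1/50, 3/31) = (-1/50, 3/31)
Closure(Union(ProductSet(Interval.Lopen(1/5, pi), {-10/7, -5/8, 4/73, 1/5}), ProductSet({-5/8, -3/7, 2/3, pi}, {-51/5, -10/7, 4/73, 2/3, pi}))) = Union(ProductSet({-5/8, -3/7, 2/3, pi}, {-51/5, -10/7, 4/73, 2/3, pi}), ProductSet(Interval(1/5, pi), {-10/7, -5/8, 4/73, 1/5}))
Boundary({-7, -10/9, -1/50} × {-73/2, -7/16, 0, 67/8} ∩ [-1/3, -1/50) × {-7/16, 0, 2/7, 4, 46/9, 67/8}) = ∅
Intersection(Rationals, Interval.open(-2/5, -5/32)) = Intersection(Interval.open(-2/5, -5/32), Rationals)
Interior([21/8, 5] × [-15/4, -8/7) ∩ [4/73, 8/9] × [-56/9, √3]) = ∅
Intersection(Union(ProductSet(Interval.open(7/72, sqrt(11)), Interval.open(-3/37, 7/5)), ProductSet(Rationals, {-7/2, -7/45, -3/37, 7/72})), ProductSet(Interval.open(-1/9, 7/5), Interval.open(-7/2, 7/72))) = Union(ProductSet(Intersection(Interval.open(-1/9, 7/5), Rationals), {-7/45, -3/37}), ProductSet(Interval.open(7/72, 7/5), Interval.open(-3/37, 7/72)))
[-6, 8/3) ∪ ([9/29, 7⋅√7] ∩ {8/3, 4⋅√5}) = [-6, 8/3] ∪ {4⋅√5}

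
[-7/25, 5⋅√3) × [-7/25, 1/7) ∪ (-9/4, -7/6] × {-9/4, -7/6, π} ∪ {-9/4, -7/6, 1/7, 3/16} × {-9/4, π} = ({-9/4, -7/6, 1/7, 3/16} × {-9/4, π}) ∪ ((-9/4, -7/6] × {-9/4, -7/6, π}) ∪ ([-7/25, 5⋅√3) × [-7/25, 1/7))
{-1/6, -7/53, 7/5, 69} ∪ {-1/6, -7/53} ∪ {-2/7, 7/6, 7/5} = {-2/7, -1/6, -7/53, 7/6, 7/5, 69}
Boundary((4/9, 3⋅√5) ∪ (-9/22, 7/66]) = {-9/22, 7/66, 4/9, 3⋅√5}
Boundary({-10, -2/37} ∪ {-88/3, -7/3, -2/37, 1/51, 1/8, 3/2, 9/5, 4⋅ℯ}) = {-88/3, -10, -7/3, -2/37, 1/51, 1/8, 3/2, 9/5, 4⋅ℯ}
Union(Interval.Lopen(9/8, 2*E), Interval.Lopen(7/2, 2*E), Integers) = Union(Integers, Interval.Lopen(9/8, 2*E))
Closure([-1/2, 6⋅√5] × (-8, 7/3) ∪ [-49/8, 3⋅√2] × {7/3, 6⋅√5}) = ([-1/2, 6⋅√5] × [-8, 7/3]) ∪ ([-49/8, 3⋅√2] × {7/3, 6⋅√5})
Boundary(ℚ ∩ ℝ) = ℝ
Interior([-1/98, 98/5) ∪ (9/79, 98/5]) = (-1/98, 98/5)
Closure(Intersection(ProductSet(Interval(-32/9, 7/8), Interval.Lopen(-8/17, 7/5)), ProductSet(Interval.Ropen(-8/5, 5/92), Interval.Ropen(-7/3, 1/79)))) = Union(ProductSet({-8/5, 5/92}, Interval(-8/17, 1/79)), ProductSet(Interval(-8/5, 5/92), {-8/17, 1/79}), ProductSet(Interval.Ropen(-8/5, 5/92), Interval.open(-8/17, 1/79)))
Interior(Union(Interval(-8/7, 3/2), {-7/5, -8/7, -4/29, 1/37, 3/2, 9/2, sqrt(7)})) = Interval.open(-8/7, 3/2)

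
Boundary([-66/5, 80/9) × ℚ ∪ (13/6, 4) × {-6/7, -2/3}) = [-66/5, 80/9] × ℝ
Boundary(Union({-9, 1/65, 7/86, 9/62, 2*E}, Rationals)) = Reals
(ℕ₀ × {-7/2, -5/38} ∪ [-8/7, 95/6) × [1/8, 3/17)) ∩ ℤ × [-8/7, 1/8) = ℕ₀ × {-5/38}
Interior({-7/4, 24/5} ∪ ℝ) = ℝ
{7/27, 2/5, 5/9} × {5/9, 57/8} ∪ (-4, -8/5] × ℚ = ((-4, -8/5] × ℚ) ∪ ({7/27, 2/5, 5/9} × {5/9, 57/8})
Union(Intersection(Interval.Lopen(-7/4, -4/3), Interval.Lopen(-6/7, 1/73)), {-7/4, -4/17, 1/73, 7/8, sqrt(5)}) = {-7/4, -4/17, 1/73, 7/8, sqrt(5)}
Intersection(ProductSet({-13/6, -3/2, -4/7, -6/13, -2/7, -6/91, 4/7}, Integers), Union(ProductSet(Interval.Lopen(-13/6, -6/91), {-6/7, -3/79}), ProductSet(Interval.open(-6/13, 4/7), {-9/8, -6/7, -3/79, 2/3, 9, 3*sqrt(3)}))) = ProductSet({-2/7, -6/91}, {9})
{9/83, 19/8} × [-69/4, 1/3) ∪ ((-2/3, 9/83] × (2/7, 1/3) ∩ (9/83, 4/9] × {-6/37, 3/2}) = {9/83, 19/8} × [-69/4, 1/3)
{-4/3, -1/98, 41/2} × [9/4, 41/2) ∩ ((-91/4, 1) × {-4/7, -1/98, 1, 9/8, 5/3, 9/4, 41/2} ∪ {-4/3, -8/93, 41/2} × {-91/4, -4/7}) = {-4/3, -1/98} × {9/4}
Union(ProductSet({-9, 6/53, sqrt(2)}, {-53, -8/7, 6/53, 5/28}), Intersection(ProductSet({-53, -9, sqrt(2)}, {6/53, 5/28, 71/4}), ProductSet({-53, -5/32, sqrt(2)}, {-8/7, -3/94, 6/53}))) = Union(ProductSet({-53, sqrt(2)}, {6/53}), ProductSet({-9, 6/53, sqrt(2)}, {-53, -8/7, 6/53, 5/28}))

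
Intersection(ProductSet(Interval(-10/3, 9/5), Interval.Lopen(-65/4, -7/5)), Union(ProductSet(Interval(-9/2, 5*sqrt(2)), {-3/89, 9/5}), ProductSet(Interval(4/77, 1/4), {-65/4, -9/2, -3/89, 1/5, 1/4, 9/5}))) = ProductSet(Interval(4/77, 1/4), {-9/2})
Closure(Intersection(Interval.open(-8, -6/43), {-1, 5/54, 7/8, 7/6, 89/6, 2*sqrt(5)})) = {-1}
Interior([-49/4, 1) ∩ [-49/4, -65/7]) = (-49/4, -65/7)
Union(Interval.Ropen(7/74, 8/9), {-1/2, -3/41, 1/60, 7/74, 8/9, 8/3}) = Union({-1/2, -3/41, 1/60, 8/3}, Interval(7/74, 8/9))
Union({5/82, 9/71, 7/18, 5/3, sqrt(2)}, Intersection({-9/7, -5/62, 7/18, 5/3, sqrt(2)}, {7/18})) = {5/82, 9/71, 7/18, 5/3, sqrt(2)}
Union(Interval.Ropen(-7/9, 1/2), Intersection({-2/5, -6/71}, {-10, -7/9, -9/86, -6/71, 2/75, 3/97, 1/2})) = Interval.Ropen(-7/9, 1/2)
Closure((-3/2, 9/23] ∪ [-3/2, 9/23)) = [-3/2, 9/23]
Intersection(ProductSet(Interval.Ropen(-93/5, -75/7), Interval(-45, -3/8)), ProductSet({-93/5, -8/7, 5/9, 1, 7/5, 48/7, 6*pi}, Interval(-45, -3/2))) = ProductSet({-93/5}, Interval(-45, -3/2))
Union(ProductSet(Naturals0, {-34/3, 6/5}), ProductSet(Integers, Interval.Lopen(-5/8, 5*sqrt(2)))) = Union(ProductSet(Integers, Interval.Lopen(-5/8, 5*sqrt(2))), ProductSet(Naturals0, {-34/3, 6/5}))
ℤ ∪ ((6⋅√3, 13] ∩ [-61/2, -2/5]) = ℤ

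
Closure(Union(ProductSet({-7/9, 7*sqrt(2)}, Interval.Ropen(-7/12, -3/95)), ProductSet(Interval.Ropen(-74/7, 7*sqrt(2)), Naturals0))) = Union(ProductSet({-7/9, 7*sqrt(2)}, Interval(-7/12, -3/95)), ProductSet(Interval(-74/7, 7*sqrt(2)), Naturals0))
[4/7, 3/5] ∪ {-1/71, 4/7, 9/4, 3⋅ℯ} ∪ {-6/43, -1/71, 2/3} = {-6/43, -1/71, 2/3, 9/4, 3⋅ℯ} ∪ [4/7, 3/5]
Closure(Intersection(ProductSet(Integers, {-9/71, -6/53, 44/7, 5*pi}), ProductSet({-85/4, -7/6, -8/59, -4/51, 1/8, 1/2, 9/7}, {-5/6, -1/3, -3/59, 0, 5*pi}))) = EmptySet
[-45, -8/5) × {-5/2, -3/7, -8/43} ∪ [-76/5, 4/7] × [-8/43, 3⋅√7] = ([-45, -8/5) × {-5/2, -3/7, -8/43}) ∪ ([-76/5, 4/7] × [-8/43, 3⋅√7])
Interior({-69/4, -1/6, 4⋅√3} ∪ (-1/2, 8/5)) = (-1/2, 8/5)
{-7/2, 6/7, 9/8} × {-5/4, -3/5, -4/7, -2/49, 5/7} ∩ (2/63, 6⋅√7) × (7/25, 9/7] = {6/7, 9/8} × {5/7}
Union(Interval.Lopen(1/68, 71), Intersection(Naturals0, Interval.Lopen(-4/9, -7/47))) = Interval.Lopen(1/68, 71)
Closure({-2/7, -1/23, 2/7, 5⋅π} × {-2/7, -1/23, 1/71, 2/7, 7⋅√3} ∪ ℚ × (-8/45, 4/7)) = (ℝ × [-8/45, 4/7]) ∪ ({-2/7, -1/23, 2/7, 5⋅π} × {-2/7, -1/23, 1/71, 2/7, 7⋅√3})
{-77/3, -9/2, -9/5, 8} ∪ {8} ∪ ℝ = ℝ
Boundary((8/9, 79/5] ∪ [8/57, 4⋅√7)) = {8/57, 79/5}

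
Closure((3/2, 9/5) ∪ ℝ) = (-∞, ∞)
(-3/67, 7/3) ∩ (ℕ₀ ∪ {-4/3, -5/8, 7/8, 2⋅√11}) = {0, 1, 2} ∪ {7/8}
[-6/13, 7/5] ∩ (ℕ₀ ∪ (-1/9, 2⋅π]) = (-1/9, 7/5] ∪ {0, 1}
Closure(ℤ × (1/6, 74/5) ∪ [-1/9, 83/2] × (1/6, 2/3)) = (ℤ × [1/6, 74/5]) ∪ ([-1/9, 83/2] × [1/6, 2/3])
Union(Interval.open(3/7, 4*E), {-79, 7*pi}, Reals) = Interval(-oo, oo)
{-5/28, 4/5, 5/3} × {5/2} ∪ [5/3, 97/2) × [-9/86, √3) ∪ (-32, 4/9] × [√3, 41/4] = ({-5/28, 4/5, 5/3} × {5/2}) ∪ ((-32, 4/9] × [√3, 41/4]) ∪ ([5/3, 97/2) × [-9/86, √3))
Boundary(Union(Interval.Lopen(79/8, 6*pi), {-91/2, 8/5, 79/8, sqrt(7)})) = {-91/2, 8/5, 79/8, sqrt(7), 6*pi}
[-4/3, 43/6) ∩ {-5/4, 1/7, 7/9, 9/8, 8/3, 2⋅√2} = {-5/4, 1/7, 7/9, 9/8, 8/3, 2⋅√2}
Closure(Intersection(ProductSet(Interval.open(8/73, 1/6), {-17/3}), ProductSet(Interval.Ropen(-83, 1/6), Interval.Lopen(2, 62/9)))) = EmptySet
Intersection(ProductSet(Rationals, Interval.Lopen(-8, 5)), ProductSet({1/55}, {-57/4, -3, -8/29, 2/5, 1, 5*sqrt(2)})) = ProductSet({1/55}, {-3, -8/29, 2/5, 1})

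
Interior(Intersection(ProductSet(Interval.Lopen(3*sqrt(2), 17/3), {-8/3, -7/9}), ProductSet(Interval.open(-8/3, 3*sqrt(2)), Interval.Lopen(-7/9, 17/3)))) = EmptySet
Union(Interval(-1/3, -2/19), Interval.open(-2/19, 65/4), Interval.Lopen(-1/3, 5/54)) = Interval.Ropen(-1/3, 65/4)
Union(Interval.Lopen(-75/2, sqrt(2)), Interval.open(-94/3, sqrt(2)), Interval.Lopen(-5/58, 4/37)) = Interval.Lopen(-75/2, sqrt(2))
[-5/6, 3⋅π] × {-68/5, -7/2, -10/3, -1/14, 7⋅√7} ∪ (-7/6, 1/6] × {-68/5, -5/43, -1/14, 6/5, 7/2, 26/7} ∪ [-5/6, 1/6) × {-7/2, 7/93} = ([-5/6, 1/6) × {-7/2, 7/93}) ∪ ((-7/6, 1/6] × {-68/5, -5/43, -1/14, 6/5, 7/2, 26/7}) ∪ ([-5/6, 3⋅π] × {-68/5, -7/2, -10/3, -1/14, 7⋅√7})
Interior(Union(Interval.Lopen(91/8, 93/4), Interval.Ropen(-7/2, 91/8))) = Union(Interval.open(-7/2, 91/8), Interval.open(91/8, 93/4))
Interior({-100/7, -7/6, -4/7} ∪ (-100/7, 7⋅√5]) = (-100/7, 7⋅√5)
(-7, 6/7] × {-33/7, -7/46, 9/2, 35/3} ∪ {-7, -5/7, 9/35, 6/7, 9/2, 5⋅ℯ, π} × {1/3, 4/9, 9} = ((-7, 6/7] × {-33/7, -7/46, 9/2, 35/3}) ∪ ({-7, -5/7, 9/35, 6/7, 9/2, 5⋅ℯ, π} × {1/3, 4/9, 9})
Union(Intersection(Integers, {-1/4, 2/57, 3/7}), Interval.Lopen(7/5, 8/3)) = Interval.Lopen(7/5, 8/3)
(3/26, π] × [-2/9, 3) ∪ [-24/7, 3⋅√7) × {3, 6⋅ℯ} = ((3/26, π] × [-2/9, 3)) ∪ ([-24/7, 3⋅√7) × {3, 6⋅ℯ})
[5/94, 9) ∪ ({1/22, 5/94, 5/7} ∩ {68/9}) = [5/94, 9)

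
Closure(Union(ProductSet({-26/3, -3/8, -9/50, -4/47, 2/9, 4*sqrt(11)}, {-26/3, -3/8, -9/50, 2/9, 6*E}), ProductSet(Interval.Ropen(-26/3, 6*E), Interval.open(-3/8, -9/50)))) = Union(ProductSet({-26/3, 6*E}, Interval(-3/8, -9/50)), ProductSet({-26/3, -3/8, -9/50, -4/47, 2/9, 4*sqrt(11)}, {-26/3, -3/8, -9/50, 2/9, 6*E}), ProductSet(Interval(-26/3, 6*E), {-3/8, -9/50}), ProductSet(Interval.Ropen(-26/3, 6*E), Interval.open(-3/8, -9/50)))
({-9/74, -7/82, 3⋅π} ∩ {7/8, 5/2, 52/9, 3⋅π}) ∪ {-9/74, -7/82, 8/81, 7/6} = {-9/74, -7/82, 8/81, 7/6, 3⋅π}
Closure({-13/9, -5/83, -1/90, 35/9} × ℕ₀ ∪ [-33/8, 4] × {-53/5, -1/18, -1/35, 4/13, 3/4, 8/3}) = ({-13/9, -5/83, -1/90, 35/9} × ℕ₀) ∪ ([-33/8, 4] × {-53/5, -1/18, -1/35, 4/13, 3/4, 8/3})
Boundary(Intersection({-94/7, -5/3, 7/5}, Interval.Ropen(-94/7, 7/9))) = {-94/7, -5/3}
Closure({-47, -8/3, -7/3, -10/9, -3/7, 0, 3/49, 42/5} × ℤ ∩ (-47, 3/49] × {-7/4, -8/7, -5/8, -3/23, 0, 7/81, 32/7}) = {-8/3, -7/3, -10/9, -3/7, 0, 3/49} × {0}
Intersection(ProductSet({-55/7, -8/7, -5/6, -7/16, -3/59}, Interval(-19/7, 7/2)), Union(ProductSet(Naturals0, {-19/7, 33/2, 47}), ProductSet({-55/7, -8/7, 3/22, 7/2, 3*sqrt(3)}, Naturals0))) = ProductSet({-55/7, -8/7}, Range(0, 4, 1))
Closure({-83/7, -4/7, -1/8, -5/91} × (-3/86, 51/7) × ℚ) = {-83/7, -4/7, -1/8, -5/91} × [-3/86, 51/7] × ℝ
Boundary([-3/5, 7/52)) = {-3/5, 7/52}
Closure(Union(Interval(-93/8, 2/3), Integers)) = Union(Integers, Interval(-93/8, 2/3))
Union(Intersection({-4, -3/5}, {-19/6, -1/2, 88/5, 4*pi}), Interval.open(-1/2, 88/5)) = Interval.open(-1/2, 88/5)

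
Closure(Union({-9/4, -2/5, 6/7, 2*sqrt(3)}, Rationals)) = Reals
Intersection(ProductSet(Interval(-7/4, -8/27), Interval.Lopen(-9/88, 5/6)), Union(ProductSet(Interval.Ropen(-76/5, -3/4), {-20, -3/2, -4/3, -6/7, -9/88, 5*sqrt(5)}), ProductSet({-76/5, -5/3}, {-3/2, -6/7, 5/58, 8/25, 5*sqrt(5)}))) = ProductSet({-5/3}, {5/58, 8/25})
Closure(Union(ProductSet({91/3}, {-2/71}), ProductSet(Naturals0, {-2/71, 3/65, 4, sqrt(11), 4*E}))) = Union(ProductSet({91/3}, {-2/71}), ProductSet(Naturals0, {-2/71, 3/65, 4, sqrt(11), 4*E}))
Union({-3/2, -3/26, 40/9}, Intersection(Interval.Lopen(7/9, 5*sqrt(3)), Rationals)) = Union({-3/2, -3/26}, Intersection(Interval.Lopen(7/9, 5*sqrt(3)), Rationals))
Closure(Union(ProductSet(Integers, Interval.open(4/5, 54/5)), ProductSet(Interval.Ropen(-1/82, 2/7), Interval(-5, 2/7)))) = Union(ProductSet(Integers, Interval(4/5, 54/5)), ProductSet(Interval(-1/82, 2/7), Interval(-5, 2/7)))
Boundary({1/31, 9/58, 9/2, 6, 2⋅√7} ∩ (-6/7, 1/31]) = {1/31}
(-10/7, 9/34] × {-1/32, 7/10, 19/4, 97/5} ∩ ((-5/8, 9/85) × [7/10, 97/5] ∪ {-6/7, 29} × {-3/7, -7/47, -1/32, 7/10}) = ({-6/7} × {-1/32, 7/10}) ∪ ((-5/8, 9/85) × {7/10, 19/4, 97/5})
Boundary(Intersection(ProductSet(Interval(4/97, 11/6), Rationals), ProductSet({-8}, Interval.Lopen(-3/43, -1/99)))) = EmptySet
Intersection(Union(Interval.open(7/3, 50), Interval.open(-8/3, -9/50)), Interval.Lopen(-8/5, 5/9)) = Interval.open(-8/5, -9/50)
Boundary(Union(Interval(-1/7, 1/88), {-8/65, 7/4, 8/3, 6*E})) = {-1/7, 1/88, 7/4, 8/3, 6*E}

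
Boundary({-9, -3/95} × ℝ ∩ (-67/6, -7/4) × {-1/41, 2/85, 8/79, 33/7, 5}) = {-9} × {-1/41, 2/85, 8/79, 33/7, 5}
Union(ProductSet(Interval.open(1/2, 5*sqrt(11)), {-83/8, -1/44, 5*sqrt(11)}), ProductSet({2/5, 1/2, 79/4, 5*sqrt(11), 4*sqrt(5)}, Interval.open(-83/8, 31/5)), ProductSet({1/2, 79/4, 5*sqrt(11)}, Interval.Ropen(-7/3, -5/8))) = Union(ProductSet({2/5, 1/2, 79/4, 5*sqrt(11), 4*sqrt(5)}, Interval.open(-83/8, 31/5)), ProductSet(Interval.open(1/2, 5*sqrt(11)), {-83/8, -1/44, 5*sqrt(11)}))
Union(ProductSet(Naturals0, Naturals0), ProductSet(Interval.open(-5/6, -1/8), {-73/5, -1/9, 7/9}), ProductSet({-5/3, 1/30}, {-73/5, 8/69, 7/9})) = Union(ProductSet({-5/3, 1/30}, {-73/5, 8/69, 7/9}), ProductSet(Interval.open(-5/6, -1/8), {-73/5, -1/9, 7/9}), ProductSet(Naturals0, Naturals0))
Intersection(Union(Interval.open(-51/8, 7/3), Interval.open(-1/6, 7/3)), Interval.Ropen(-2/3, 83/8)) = Interval.Ropen(-2/3, 7/3)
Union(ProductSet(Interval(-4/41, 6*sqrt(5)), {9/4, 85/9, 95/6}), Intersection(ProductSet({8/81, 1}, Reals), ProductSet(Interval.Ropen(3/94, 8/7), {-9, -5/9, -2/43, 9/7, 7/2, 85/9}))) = Union(ProductSet({8/81, 1}, {-9, -5/9, -2/43, 9/7, 7/2, 85/9}), ProductSet(Interval(-4/41, 6*sqrt(5)), {9/4, 85/9, 95/6}))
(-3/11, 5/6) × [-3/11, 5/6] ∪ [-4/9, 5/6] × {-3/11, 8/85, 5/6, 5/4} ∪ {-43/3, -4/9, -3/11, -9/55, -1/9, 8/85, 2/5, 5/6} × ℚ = ({-43/3, -4/9, -3/11, -9/55, -1/9, 8/85, 2/5, 5/6} × ℚ) ∪ ([-4/9, 5/6] × {-3/11, 8/85, 5/6, 5/4}) ∪ ((-3/11, 5/6) × [-3/11, 5/6])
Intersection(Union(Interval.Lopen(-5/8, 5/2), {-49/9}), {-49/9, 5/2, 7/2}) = {-49/9, 5/2}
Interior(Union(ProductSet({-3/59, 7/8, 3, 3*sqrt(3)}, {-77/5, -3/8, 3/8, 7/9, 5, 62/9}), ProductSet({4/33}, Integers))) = EmptySet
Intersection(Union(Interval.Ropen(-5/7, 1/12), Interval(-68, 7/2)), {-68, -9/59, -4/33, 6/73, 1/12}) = {-68, -9/59, -4/33, 6/73, 1/12}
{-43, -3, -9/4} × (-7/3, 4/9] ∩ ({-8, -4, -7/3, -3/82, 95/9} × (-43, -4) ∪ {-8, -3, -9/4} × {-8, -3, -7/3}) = ∅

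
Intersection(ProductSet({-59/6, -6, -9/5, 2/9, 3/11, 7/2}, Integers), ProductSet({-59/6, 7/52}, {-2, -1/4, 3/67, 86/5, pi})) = ProductSet({-59/6}, {-2})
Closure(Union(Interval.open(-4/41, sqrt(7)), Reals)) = Interval(-oo, oo)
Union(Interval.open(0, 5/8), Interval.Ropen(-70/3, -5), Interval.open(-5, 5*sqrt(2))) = Union(Interval.Ropen(-70/3, -5), Interval.open(-5, 5*sqrt(2)))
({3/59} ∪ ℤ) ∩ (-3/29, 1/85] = {0}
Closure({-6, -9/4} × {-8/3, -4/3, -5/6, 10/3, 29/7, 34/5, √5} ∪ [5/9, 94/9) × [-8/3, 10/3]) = ([5/9, 94/9] × [-8/3, 10/3]) ∪ ({-6, -9/4} × {-8/3, -4/3, -5/6, 10/3, 29/7, 34/5, √5})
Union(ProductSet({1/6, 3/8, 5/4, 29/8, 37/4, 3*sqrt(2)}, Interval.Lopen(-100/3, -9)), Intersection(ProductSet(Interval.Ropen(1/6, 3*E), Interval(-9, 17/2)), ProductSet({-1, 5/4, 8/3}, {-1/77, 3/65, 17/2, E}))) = Union(ProductSet({5/4, 8/3}, {-1/77, 3/65, 17/2, E}), ProductSet({1/6, 3/8, 5/4, 29/8, 37/4, 3*sqrt(2)}, Interval.Lopen(-100/3, -9)))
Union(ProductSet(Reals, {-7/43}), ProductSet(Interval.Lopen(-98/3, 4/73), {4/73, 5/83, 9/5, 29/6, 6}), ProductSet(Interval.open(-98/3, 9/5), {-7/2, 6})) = Union(ProductSet(Interval.Lopen(-98/3, 4/73), {4/73, 5/83, 9/5, 29/6, 6}), ProductSet(Interval.open(-98/3, 9/5), {-7/2, 6}), ProductSet(Reals, {-7/43}))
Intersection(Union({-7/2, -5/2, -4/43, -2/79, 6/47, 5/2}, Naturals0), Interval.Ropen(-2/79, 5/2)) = Union({-2/79, 6/47}, Range(0, 3, 1))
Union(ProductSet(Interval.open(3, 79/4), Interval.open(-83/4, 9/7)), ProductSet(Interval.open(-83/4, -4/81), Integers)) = Union(ProductSet(Interval.open(-83/4, -4/81), Integers), ProductSet(Interval.open(3, 79/4), Interval.open(-83/4, 9/7)))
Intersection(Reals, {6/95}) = {6/95}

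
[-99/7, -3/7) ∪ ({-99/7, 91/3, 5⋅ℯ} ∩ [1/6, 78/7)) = [-99/7, -3/7)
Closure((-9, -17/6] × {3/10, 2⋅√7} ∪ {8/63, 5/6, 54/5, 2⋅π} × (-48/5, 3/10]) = ({8/63, 5/6, 54/5, 2⋅π} × [-48/5, 3/10]) ∪ ([-9, -17/6] × {3/10, 2⋅√7})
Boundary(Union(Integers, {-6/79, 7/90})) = Union({-6/79, 7/90}, Integers)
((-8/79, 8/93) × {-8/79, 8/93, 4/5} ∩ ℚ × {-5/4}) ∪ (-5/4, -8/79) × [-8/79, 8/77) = (-5/4, -8/79) × [-8/79, 8/77)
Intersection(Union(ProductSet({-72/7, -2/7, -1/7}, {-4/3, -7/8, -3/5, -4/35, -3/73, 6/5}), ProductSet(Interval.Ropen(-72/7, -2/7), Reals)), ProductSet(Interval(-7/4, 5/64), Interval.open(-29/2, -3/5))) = Union(ProductSet({-2/7, -1/7}, {-4/3, -7/8}), ProductSet(Interval.Ropen(-7/4, -2/7), Interval.open(-29/2, -3/5)))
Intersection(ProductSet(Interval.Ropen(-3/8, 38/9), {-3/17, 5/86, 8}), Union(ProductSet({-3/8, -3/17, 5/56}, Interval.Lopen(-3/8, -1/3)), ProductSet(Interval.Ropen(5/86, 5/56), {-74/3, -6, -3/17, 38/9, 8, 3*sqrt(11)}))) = ProductSet(Interval.Ropen(5/86, 5/56), {-3/17, 8})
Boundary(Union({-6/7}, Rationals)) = Reals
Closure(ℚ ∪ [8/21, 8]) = ℚ ∪ (-∞, ∞)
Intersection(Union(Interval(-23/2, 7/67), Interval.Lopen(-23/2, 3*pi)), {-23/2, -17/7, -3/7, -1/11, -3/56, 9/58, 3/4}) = {-23/2, -17/7, -3/7, -1/11, -3/56, 9/58, 3/4}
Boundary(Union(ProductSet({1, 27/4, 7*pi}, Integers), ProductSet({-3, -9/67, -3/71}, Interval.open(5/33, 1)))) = Union(ProductSet({-3, -9/67, -3/71}, Interval(5/33, 1)), ProductSet({1, 27/4, 7*pi}, Integers))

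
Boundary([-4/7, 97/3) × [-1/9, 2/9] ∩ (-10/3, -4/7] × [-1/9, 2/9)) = {-4/7} × [-1/9, 2/9]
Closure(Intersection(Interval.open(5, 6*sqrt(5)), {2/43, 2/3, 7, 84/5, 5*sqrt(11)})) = {7}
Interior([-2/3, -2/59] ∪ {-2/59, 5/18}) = (-2/3, -2/59)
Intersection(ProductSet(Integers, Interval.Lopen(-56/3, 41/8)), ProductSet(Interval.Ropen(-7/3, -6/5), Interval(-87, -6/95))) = ProductSet(Range(-2, -1, 1), Interval.Lopen(-56/3, -6/95))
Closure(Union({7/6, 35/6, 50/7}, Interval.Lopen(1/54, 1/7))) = Union({7/6, 35/6, 50/7}, Interval(1/54, 1/7))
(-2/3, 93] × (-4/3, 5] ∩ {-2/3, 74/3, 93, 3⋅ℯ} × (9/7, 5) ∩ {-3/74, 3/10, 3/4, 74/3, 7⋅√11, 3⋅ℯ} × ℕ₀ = {74/3, 3⋅ℯ} × {2, 3, 4}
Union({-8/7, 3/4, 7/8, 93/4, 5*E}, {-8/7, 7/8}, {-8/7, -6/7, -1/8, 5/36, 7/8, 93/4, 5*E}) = {-8/7, -6/7, -1/8, 5/36, 3/4, 7/8, 93/4, 5*E}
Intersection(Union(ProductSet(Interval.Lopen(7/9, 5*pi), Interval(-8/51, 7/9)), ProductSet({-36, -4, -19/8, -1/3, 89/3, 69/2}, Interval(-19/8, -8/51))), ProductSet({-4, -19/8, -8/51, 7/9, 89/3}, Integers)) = ProductSet({-4, -19/8, 89/3}, Range(-2, 0, 1))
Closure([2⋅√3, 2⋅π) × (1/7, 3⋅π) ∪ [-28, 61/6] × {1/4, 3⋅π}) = ([-28, 61/6] × {1/4, 3⋅π}) ∪ ({2⋅√3, 2⋅π} × [1/7, 3⋅π]) ∪ ([2⋅√3, 2⋅π] × {1/7, 3⋅π}) ∪ ([2⋅√3, 2⋅π) × (1/7, 3⋅π))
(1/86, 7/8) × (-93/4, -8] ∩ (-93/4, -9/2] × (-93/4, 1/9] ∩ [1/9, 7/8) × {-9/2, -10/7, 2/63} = ∅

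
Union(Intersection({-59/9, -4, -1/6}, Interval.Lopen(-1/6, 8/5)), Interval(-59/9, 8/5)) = Interval(-59/9, 8/5)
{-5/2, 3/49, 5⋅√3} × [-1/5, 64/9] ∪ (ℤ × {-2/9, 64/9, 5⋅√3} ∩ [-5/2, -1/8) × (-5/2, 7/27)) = ({-2, -1} × {-2/9}) ∪ ({-5/2, 3/49, 5⋅√3} × [-1/5, 64/9])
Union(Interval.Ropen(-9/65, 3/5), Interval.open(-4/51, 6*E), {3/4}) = Interval.Ropen(-9/65, 6*E)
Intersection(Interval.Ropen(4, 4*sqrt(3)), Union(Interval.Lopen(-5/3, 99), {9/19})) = Interval.Ropen(4, 4*sqrt(3))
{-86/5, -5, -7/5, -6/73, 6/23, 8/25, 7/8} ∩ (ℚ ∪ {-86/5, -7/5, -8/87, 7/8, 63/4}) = {-86/5, -5, -7/5, -6/73, 6/23, 8/25, 7/8}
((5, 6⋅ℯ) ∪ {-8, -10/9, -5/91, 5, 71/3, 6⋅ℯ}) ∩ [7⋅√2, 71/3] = [7⋅√2, 6⋅ℯ] ∪ {71/3}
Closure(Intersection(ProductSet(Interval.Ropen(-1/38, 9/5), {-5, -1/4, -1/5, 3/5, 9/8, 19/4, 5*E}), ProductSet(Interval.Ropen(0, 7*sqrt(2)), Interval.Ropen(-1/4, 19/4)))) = ProductSet(Interval(0, 9/5), {-1/4, -1/5, 3/5, 9/8})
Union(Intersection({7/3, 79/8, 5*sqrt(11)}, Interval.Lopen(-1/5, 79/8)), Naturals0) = Union({7/3, 79/8}, Naturals0)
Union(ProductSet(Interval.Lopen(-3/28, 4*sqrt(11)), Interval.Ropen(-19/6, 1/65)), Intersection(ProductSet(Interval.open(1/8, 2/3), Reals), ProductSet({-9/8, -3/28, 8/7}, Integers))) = ProductSet(Interval.Lopen(-3/28, 4*sqrt(11)), Interval.Ropen(-19/6, 1/65))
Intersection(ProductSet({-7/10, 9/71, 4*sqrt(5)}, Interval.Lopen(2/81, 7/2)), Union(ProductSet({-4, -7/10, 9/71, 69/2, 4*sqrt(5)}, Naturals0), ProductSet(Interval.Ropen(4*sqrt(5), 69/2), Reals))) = Union(ProductSet({4*sqrt(5)}, Interval.Lopen(2/81, 7/2)), ProductSet({-7/10, 9/71, 4*sqrt(5)}, Range(1, 4, 1)))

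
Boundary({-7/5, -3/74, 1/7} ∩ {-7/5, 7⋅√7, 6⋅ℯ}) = {-7/5}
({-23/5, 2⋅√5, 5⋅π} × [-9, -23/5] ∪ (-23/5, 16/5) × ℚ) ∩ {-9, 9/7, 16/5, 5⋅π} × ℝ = ({9/7} × ℚ) ∪ ({5⋅π} × [-9, -23/5])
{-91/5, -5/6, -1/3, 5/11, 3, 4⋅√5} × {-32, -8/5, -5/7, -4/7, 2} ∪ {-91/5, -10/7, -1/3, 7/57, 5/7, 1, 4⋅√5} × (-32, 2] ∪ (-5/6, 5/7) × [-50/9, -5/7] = ((-5/6, 5/7) × [-50/9, -5/7]) ∪ ({-91/5, -5/6, -1/3, 5/11, 3, 4⋅√5} × {-32, -8/5, -5/7, -4/7, 2}) ∪ ({-91/5, -10/7, -1/3, 7/57, 5/7, 1, 4⋅√5} × (-32, 2])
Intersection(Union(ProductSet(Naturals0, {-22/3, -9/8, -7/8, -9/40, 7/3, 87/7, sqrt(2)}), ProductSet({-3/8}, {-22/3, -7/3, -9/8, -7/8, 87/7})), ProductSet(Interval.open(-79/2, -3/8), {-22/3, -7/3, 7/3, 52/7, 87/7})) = EmptySet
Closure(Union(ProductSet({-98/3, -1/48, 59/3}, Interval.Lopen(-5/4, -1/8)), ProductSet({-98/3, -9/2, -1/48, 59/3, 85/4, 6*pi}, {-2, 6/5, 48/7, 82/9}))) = Union(ProductSet({-98/3, -1/48, 59/3}, Interval(-5/4, -1/8)), ProductSet({-98/3, -9/2, -1/48, 59/3, 85/4, 6*pi}, {-2, 6/5, 48/7, 82/9}))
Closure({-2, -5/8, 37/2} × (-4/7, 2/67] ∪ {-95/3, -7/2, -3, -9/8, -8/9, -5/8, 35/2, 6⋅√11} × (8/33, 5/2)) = ({-2, -5/8, 37/2} × [-4/7, 2/67]) ∪ ({-95/3, -7/2, -3, -9/8, -8/9, -5/8, 35/2, 6⋅√11} × [8/33, 5/2])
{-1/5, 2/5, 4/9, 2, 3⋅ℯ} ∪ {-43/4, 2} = {-43/4, -1/5, 2/5, 4/9, 2, 3⋅ℯ}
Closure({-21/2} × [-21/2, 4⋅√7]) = {-21/2} × [-21/2, 4⋅√7]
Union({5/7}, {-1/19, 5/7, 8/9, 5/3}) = {-1/19, 5/7, 8/9, 5/3}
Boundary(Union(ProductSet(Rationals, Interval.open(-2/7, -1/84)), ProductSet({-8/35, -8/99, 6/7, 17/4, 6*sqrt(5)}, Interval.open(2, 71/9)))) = Union(ProductSet({-8/35, -8/99, 6/7, 17/4, 6*sqrt(5)}, Interval(2, 71/9)), ProductSet(Reals, Interval(-2/7, -1/84)))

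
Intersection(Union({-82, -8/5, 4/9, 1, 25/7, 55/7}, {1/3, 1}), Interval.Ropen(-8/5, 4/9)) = {-8/5, 1/3}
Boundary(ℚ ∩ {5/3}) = {5/3}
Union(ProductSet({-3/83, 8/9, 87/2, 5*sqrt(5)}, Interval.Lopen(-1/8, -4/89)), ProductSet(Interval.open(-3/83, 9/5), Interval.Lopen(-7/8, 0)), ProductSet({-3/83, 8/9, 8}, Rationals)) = Union(ProductSet({-3/83, 8/9, 8}, Rationals), ProductSet({-3/83, 8/9, 87/2, 5*sqrt(5)}, Interval.Lopen(-1/8, -4/89)), ProductSet(Interval.open(-3/83, 9/5), Interval.Lopen(-7/8, 0)))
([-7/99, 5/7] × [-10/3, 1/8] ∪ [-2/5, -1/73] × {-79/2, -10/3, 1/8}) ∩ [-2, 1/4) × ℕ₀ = [-7/99, 1/4) × {0}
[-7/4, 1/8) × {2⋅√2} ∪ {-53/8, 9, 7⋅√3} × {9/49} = ({-53/8, 9, 7⋅√3} × {9/49}) ∪ ([-7/4, 1/8) × {2⋅√2})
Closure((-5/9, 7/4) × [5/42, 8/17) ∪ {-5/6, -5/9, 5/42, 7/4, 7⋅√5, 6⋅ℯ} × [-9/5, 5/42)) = ({-5/9, 7/4} × [5/42, 8/17]) ∪ ([-5/9, 7/4] × {5/42, 8/17}) ∪ ((-5/9, 7/4) × [5/42, 8/17)) ∪ ({-5/6, -5/9, 5/42, 7/4, 7⋅√5, 6⋅ℯ} × [-9/5, 5/42])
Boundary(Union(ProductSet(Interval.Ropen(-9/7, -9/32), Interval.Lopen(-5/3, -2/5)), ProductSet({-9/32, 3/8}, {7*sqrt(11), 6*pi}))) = Union(ProductSet({-9/7, -9/32}, Interval(-5/3, -2/5)), ProductSet({-9/32, 3/8}, {7*sqrt(11), 6*pi}), ProductSet(Interval(-9/7, -9/32), {-5/3, -2/5}))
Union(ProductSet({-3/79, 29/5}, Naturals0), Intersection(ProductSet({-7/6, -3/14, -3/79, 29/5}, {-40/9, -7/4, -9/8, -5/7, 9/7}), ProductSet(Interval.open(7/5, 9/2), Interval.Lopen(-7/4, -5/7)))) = ProductSet({-3/79, 29/5}, Naturals0)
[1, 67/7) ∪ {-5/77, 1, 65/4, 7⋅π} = {-5/77, 65/4, 7⋅π} ∪ [1, 67/7)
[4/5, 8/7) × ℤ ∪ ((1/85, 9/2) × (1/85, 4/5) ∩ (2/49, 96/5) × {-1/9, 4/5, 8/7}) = [4/5, 8/7) × ℤ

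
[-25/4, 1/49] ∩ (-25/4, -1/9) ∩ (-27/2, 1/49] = (-25/4, -1/9)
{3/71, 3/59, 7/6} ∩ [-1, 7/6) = {3/71, 3/59}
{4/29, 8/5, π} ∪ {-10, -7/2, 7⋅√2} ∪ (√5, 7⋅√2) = {-10, -7/2, 4/29, 8/5} ∪ (√5, 7⋅√2]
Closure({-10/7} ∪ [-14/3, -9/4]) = [-14/3, -9/4] ∪ {-10/7}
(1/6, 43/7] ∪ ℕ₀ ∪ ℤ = ℤ ∪ (1/6, 43/7]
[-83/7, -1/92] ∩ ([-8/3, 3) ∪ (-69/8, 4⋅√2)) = (-69/8, -1/92]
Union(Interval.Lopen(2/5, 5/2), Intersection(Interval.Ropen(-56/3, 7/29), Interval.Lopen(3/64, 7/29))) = Union(Interval.open(3/64, 7/29), Interval.Lopen(2/5, 5/2))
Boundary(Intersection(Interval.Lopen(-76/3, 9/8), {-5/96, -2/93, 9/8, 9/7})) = {-5/96, -2/93, 9/8}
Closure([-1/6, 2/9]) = [-1/6, 2/9]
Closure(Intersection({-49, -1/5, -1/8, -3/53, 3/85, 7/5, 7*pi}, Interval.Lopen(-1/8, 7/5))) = {-3/53, 3/85, 7/5}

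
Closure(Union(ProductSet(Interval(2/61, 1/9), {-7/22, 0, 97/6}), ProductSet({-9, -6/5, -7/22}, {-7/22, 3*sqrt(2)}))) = Union(ProductSet({-9, -6/5, -7/22}, {-7/22, 3*sqrt(2)}), ProductSet(Interval(2/61, 1/9), {-7/22, 0, 97/6}))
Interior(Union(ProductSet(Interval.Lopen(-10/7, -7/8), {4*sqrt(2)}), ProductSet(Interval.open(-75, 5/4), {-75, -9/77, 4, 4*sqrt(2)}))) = EmptySet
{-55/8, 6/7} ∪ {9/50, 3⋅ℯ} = {-55/8, 9/50, 6/7, 3⋅ℯ}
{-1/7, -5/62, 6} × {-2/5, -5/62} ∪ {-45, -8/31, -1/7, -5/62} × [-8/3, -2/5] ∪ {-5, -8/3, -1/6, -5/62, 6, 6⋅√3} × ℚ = ({-1/7, -5/62, 6} × {-2/5, -5/62}) ∪ ({-45, -8/31, -1/7, -5/62} × [-8/3, -2/5]) ∪ ({-5, -8/3, -1/6, -5/62, 6, 6⋅√3} × ℚ)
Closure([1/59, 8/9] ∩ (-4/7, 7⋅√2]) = [1/59, 8/9]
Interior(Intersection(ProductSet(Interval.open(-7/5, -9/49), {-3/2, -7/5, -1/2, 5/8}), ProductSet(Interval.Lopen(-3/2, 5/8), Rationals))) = EmptySet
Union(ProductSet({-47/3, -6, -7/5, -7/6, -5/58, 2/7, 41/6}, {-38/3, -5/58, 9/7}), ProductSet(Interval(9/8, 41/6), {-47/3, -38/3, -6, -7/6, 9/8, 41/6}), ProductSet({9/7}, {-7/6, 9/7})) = Union(ProductSet({9/7}, {-7/6, 9/7}), ProductSet({-47/3, -6, -7/5, -7/6, -5/58, 2/7, 41/6}, {-38/3, -5/58, 9/7}), ProductSet(Interval(9/8, 41/6), {-47/3, -38/3, -6, -7/6, 9/8, 41/6}))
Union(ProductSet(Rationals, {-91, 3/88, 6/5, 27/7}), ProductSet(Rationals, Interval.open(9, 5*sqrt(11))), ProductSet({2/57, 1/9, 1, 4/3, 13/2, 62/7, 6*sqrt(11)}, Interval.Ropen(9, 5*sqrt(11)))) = Union(ProductSet({2/57, 1/9, 1, 4/3, 13/2, 62/7, 6*sqrt(11)}, Interval.Ropen(9, 5*sqrt(11))), ProductSet(Rationals, Union({-91, 3/88, 6/5, 27/7}, Interval.open(9, 5*sqrt(11)))))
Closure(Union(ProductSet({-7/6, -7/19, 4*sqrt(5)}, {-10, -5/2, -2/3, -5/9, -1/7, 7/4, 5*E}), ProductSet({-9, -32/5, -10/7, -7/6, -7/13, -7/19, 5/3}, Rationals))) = Union(ProductSet({-7/6, -7/19, 4*sqrt(5)}, {-10, -5/2, -2/3, -5/9, -1/7, 7/4, 5*E}), ProductSet({-9, -32/5, -10/7, -7/6, -7/13, -7/19, 5/3}, Reals))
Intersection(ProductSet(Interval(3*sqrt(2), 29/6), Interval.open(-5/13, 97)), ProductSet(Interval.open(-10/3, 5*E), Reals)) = ProductSet(Interval(3*sqrt(2), 29/6), Interval.open(-5/13, 97))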